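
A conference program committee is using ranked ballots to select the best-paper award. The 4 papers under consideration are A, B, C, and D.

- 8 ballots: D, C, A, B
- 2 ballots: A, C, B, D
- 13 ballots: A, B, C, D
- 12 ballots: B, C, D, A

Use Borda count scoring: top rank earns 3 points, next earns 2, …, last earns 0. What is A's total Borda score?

53

Borda scores:
  A: 8·1 + 2·3 + 13·3 + 12·0 = 53
  B: 8·0 + 2·1 + 13·2 + 12·3 = 64
  C: 8·2 + 2·2 + 13·1 + 12·2 = 57
  D: 8·3 + 2·0 + 13·0 + 12·1 = 36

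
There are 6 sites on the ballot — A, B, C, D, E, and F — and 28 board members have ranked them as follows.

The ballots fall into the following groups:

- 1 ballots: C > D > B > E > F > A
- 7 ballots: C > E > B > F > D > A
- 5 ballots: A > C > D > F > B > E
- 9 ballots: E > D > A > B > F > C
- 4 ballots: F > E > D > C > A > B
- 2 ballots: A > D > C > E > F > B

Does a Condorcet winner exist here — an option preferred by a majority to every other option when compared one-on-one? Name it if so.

Head-to-head results (28 voters total):
A vs B: A wins 20–8.
A vs C: A wins 16–12.
A vs D: D wins 21–7.
A vs E: E wins 21–7.
A vs F: A wins 16–12.
B vs C: C wins 19–9.
B vs D: D wins 21–7.
B vs E: E wins 22–6.
B vs F: B wins 17–11.
C vs D: D wins 15–13.
C vs E: C wins 15–13.
C vs F: C wins 15–13.
D vs E: E wins 20–8.
D vs F: D wins 17–11.
E vs F: E wins 19–9.
No candidate beats all others: A beats C beats E beats A, a majority cycle.

None — there is no Condorcet winner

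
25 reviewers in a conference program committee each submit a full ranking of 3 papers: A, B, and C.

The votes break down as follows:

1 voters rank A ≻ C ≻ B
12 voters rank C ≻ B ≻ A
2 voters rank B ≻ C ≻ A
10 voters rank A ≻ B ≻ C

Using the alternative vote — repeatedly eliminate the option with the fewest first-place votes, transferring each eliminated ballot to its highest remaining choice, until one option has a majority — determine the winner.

Round 1: C 12, A 11, B 2. B has the fewest and is eliminated.
Round 2: C 14, A 11. C has a majority.

C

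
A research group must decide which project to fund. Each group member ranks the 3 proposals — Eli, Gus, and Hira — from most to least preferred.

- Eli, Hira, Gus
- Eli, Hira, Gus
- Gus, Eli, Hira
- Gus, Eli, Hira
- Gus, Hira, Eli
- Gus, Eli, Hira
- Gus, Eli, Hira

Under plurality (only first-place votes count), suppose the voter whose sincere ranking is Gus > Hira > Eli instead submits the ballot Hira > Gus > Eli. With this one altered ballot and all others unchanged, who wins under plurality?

Gus

First-place totals with the altered ballot: Eli 2, Gus 4, Hira 1.
The winner is unchanged: still Gus.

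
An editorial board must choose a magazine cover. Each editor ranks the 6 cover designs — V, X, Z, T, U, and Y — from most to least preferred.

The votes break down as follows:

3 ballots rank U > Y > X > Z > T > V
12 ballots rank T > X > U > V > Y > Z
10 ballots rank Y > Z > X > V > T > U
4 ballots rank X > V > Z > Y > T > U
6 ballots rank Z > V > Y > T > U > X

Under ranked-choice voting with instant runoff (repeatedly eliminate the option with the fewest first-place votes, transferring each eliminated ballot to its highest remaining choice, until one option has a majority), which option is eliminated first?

Round 1: T 12, Y 10, Z 6, X 4, U 3, V 0. V has the fewest and is eliminated.
Round 2: T 12, Y 10, Z 6, X 4, U 3. U has the fewest and is eliminated.
Round 3: Y 13, T 12, Z 6, X 4. X has the fewest and is eliminated.
Round 4: Y 13, T 12, Z 10. Z has the fewest and is eliminated.
Round 5: Y 23, T 12. Y has a majority.

V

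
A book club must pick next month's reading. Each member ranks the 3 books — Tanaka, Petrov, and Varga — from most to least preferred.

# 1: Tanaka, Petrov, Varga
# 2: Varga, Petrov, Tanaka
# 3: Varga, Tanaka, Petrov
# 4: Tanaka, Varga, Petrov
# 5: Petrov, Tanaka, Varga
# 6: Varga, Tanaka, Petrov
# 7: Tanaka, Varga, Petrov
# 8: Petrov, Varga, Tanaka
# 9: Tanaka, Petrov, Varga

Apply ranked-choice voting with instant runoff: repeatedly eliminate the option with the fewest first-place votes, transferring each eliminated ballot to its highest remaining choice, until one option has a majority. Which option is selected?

Round 1: Tanaka 4, Varga 3, Petrov 2. Petrov has the fewest and is eliminated.
Round 2: Tanaka 5, Varga 4. Tanaka has a majority.

Tanaka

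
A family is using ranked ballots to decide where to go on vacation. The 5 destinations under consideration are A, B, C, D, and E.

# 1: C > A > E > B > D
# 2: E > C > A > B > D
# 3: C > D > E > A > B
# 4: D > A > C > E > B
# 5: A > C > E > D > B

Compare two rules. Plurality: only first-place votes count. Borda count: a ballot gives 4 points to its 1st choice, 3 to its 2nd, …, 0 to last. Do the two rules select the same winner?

Plurality first-place counts: A 1, B 0, C 2, D 1, E 1 → C.
Borda totals: A 13, B 2, C 16, D 8, E 11 → C.
The two rules agree on C.

Yes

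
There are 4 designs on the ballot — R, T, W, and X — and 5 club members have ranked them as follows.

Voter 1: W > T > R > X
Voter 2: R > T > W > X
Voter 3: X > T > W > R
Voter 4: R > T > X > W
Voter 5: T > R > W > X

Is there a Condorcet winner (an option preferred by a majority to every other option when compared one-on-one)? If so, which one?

Head-to-head results (5 voters total):
R vs T: T wins 3–2.
R vs W: R wins 3–2.
R vs X: R wins 4–1.
T vs W: T wins 4–1.
T vs X: T wins 4–1.
W vs X: W wins 3–2.
T beats each rival — R (3–2), W (4–1), X (4–1) — so T is the Condorcet winner.

T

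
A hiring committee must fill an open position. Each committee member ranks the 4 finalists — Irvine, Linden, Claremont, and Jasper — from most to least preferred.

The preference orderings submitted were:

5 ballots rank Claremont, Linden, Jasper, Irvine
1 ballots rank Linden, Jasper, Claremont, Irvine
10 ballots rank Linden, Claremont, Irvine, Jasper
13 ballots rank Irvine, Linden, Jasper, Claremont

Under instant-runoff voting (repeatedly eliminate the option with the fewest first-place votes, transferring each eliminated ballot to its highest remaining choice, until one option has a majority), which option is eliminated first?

Jasper

Round 1: Irvine 13, Linden 11, Claremont 5, Jasper 0. Jasper has the fewest and is eliminated.
Round 2: Irvine 13, Linden 11, Claremont 5. Claremont has the fewest and is eliminated.
Round 3: Linden 16, Irvine 13. Linden has a majority.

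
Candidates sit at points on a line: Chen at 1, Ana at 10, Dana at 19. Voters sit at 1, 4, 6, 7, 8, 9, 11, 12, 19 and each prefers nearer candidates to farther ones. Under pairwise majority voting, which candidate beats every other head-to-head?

Ana

With single-peaked preferences on a line, the Condorcet winner is the candidate closest to the median voter.
The median voter (position 8) is closest to Ana at 10.
Check: Ana vs Chen — voters closer to Ana: 7 of 9.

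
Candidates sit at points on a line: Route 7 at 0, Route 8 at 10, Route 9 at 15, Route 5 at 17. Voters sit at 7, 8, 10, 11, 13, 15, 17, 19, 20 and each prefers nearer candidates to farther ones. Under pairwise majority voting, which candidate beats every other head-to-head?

Route 9

With single-peaked preferences on a line, the Condorcet winner is the candidate closest to the median voter.
The median voter (position 13) is closest to Route 9 at 15.
Check: Route 9 vs Route 5 — voters closer to Route 9: 6 of 9.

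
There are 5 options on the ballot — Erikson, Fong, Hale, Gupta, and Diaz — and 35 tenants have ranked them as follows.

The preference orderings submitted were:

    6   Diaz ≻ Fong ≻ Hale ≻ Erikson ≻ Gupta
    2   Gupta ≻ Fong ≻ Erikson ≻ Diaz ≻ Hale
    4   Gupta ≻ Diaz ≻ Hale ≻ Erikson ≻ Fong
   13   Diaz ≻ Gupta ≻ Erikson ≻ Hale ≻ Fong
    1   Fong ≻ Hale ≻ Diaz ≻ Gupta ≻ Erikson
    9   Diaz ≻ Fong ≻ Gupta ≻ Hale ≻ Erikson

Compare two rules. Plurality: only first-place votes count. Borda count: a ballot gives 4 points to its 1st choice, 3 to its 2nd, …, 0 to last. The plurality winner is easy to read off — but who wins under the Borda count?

Plurality first-place counts: Erikson 0, Fong 1, Hale 0, Gupta 6, Diaz 28 → Diaz.
Borda totals: Erikson 40, Fong 55, Hale 45, Gupta 82, Diaz 128 → Diaz.

Diaz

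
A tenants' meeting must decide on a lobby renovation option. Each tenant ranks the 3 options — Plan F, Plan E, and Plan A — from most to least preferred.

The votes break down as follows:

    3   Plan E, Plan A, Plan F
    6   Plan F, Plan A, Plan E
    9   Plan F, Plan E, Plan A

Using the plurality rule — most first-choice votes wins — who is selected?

First-place vote totals:
  Plan F: 15
  Plan E: 3
  Plan A: 0
Plan F has the most first-place votes.

Plan F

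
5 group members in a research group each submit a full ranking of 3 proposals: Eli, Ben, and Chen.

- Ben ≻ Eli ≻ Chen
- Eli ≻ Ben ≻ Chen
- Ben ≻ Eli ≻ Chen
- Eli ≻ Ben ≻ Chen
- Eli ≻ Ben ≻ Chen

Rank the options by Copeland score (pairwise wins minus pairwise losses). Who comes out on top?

Pairwise results:
  Eli vs Ben: Eli wins 3–2.
  Eli vs Chen: Eli wins 5–0.
  Ben vs Chen: Ben wins 5–0.
Copeland scores (wins − losses):
  Eli: 2 − 0 = 2
  Ben: 1 − 1 = 0
  Chen: 0 − 2 = -2
Eli has the best Copeland score.

Eli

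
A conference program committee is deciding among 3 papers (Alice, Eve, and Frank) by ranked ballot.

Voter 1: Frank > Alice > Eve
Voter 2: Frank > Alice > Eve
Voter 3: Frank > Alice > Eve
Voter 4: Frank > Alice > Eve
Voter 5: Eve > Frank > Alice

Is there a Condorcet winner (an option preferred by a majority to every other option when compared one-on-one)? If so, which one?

Head-to-head results (5 voters total):
Alice vs Eve: Alice wins 4–1.
Alice vs Frank: Frank wins 5–0.
Eve vs Frank: Frank wins 4–1.
Frank beats each rival — Alice (5–0), Eve (4–1) — so Frank is the Condorcet winner.

Frank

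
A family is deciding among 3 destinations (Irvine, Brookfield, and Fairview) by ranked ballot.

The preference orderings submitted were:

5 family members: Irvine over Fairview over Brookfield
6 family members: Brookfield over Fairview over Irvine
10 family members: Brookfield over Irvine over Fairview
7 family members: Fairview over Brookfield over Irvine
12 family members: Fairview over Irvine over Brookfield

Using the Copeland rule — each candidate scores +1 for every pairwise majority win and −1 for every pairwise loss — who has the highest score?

Pairwise results:
  Irvine vs Brookfield: Brookfield wins 23–17.
  Irvine vs Fairview: Fairview wins 25–15.
  Brookfield vs Fairview: Fairview wins 24–16.
Copeland scores (wins − losses):
  Irvine: 0 − 2 = -2
  Brookfield: 1 − 1 = 0
  Fairview: 2 − 0 = 2
Fairview has the best Copeland score.

Fairview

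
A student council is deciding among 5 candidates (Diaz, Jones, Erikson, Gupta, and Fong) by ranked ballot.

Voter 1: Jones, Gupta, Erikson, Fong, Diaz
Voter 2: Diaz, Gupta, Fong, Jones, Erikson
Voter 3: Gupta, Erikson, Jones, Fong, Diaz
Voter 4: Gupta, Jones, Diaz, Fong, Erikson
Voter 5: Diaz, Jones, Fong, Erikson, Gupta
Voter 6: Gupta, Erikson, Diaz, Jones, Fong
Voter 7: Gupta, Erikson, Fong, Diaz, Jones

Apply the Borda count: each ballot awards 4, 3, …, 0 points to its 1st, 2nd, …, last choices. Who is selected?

Borda scores:
  Diaz: 0 + 4 + 0 + 2 + 4 + 2 + 1 = 13
  Jones: 4 + 1 + 2 + 3 + 3 + 1 + 0 = 14
  Erikson: 2 + 0 + 3 + 0 + 1 + 3 + 3 = 12
  Gupta: 3 + 3 + 4 + 4 + 0 + 4 + 4 = 22
  Fong: 1 + 2 + 1 + 1 + 2 + 0 + 2 = 9
Gupta has the highest total.

Gupta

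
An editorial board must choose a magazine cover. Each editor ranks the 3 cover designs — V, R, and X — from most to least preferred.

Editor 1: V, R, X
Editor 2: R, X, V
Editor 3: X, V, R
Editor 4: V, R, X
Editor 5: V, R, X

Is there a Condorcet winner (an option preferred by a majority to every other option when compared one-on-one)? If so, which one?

V

Head-to-head results (5 voters total):
V vs R: V wins 4–1.
V vs X: V wins 3–2.
R vs X: R wins 4–1.
V beats each rival — R (4–1), X (3–2) — so V is the Condorcet winner.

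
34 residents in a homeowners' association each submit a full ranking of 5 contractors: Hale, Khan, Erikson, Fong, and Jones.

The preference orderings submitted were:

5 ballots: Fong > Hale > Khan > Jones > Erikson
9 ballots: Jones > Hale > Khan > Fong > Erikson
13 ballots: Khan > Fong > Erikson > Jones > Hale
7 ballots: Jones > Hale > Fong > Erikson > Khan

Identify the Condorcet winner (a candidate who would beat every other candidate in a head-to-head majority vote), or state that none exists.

None — there is no Condorcet winner

Head-to-head results (34 voters total):
Hale vs Khan: Hale wins 21–13.
Hale vs Erikson: Hale wins 21–13.
Hale vs Fong: Fong wins 18–16.
Hale vs Jones: Jones wins 29–5.
Khan vs Erikson: Khan wins 27–7.
Khan vs Fong: Khan wins 22–12.
Khan vs Jones: Khan wins 18–16.
Erikson vs Fong: Fong wins 34–0.
Erikson vs Jones: Jones wins 21–13.
Fong vs Jones: Fong wins 18–16.
No candidate beats all others: Hale beats Khan beats Fong beats Hale, a majority cycle.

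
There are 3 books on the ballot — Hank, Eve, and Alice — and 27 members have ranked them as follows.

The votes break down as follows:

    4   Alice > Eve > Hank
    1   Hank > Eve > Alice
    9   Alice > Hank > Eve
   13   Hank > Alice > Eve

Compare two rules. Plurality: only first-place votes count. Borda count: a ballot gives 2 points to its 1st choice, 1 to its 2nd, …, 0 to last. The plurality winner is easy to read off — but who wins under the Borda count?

Plurality first-place counts: Hank 14, Eve 0, Alice 13 → Hank.
Borda totals: Hank 37, Eve 5, Alice 39 → Alice.

Alice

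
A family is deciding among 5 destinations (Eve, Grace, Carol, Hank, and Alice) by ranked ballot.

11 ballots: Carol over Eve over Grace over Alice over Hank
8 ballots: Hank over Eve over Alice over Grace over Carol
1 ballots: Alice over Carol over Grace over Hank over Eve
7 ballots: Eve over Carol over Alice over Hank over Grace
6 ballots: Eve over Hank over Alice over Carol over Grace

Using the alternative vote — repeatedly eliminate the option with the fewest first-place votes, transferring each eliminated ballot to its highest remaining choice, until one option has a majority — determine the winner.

Round 1: Eve 13, Carol 11, Hank 8, Alice 1, Grace 0. Grace has the fewest and is eliminated.
Round 2: Eve 13, Carol 11, Hank 8, Alice 1. Alice has the fewest and is eliminated.
Round 3: Eve 13, Carol 12, Hank 8. Hank has the fewest and is eliminated.
Round 4: Eve 21, Carol 12. Eve has a majority.

Eve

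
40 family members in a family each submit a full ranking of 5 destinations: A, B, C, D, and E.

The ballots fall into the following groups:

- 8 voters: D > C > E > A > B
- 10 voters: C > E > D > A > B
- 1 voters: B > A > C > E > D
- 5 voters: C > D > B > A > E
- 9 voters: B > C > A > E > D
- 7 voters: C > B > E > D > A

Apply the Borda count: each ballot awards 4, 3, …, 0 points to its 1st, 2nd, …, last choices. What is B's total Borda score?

71

Borda scores:
  A: 8·1 + 10·1 + 3 + 5·1 + 9·2 + 7·0 = 44
  B: 8·0 + 10·0 + 4 + 5·2 + 9·4 + 7·3 = 71
  C: 8·3 + 10·4 + 2 + 5·4 + 9·3 + 7·4 = 141
  D: 8·4 + 10·2 + 0 + 5·3 + 9·0 + 7·1 = 74
  E: 8·2 + 10·3 + 1 + 5·0 + 9·1 + 7·2 = 70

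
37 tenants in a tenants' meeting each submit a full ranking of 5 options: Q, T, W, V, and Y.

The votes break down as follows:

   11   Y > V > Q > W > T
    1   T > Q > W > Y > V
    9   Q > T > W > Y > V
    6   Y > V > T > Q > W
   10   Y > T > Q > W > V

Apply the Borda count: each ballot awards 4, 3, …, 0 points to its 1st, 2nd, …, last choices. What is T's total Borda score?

73

Borda scores:
  Q: 11·2 + 3 + 9·4 + 6·1 + 10·2 = 87
  T: 11·0 + 4 + 9·3 + 6·2 + 10·3 = 73
  W: 11·1 + 2 + 9·2 + 6·0 + 10·1 = 41
  V: 11·3 + 0 + 9·0 + 6·3 + 10·0 = 51
  Y: 11·4 + 1 + 9·1 + 6·4 + 10·4 = 118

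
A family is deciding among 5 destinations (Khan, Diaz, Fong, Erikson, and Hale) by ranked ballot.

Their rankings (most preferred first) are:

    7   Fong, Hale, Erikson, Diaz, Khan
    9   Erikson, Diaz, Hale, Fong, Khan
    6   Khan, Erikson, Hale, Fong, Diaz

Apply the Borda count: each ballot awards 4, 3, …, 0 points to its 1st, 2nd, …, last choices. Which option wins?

Erikson

Borda scores:
  Khan: 7·0 + 9·0 + 6·4 = 24
  Diaz: 7·1 + 9·3 + 6·0 = 34
  Fong: 7·4 + 9·1 + 6·1 = 43
  Erikson: 7·2 + 9·4 + 6·3 = 68
  Hale: 7·3 + 9·2 + 6·2 = 51
Erikson has the highest total.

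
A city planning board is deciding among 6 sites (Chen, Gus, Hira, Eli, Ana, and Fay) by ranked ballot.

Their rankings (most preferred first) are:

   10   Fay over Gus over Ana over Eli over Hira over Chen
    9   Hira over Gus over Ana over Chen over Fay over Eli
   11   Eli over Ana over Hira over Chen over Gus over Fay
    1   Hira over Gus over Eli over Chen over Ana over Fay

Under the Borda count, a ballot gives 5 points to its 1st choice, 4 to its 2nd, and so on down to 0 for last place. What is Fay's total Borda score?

Borda scores:
  Chen: 10·0 + 9·2 + 11·2 + 2 = 42
  Gus: 10·4 + 9·4 + 11·1 + 4 = 91
  Hira: 10·1 + 9·5 + 11·3 + 5 = 93
  Eli: 10·2 + 9·0 + 11·5 + 3 = 78
  Ana: 10·3 + 9·3 + 11·4 + 1 = 102
  Fay: 10·5 + 9·1 + 11·0 + 0 = 59

59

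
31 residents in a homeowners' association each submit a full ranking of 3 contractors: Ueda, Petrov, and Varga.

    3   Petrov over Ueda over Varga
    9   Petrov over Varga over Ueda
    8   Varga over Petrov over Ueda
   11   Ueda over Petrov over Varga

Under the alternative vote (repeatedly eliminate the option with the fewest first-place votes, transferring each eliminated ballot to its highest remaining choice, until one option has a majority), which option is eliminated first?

Varga

Round 1: Petrov 12, Ueda 11, Varga 8. Varga has the fewest and is eliminated.
Round 2: Petrov 20, Ueda 11. Petrov has a majority.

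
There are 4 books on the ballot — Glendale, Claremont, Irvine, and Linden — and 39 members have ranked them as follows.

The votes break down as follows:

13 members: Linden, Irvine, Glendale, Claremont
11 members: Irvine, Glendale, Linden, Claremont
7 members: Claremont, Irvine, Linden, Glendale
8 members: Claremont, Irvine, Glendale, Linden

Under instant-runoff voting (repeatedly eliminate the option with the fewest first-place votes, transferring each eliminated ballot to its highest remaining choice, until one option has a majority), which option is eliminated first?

Glendale

Round 1: Claremont 15, Linden 13, Irvine 11, Glendale 0. Glendale has the fewest and is eliminated.
Round 2: Claremont 15, Linden 13, Irvine 11. Irvine has the fewest and is eliminated.
Round 3: Linden 24, Claremont 15. Linden has a majority.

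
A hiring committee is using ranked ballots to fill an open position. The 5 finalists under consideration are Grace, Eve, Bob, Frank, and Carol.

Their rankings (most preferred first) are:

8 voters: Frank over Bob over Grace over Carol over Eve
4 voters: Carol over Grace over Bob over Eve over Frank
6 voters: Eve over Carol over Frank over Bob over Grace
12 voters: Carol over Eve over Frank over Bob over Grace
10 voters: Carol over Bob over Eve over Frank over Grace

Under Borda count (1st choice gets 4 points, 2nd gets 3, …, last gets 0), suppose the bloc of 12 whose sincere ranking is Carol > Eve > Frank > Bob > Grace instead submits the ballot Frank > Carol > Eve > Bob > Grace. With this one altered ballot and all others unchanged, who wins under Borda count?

Carol

Borda totals with the altered ballot: Grace 28, Eve 72, Bob 80, Frank 102, Carol 118.
The winner is unchanged: still Carol.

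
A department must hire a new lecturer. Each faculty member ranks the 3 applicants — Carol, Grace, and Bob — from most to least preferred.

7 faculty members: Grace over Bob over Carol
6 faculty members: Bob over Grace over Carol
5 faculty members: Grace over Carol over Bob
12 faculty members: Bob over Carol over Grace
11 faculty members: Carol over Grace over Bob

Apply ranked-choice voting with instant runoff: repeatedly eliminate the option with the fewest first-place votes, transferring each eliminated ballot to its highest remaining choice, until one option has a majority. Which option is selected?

Round 1: Bob 18, Grace 12, Carol 11. Carol has the fewest and is eliminated.
Round 2: Grace 23, Bob 18. Grace has a majority.

Grace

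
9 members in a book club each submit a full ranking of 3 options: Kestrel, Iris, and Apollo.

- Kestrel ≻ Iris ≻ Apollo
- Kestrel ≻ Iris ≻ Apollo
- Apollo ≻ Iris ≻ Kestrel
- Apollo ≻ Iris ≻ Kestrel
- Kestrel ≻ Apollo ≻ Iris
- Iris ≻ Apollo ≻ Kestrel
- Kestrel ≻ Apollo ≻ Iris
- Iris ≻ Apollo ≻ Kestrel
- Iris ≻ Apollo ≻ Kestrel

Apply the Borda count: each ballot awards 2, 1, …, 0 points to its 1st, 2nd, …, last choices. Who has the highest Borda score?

Iris

Borda scores:
  Kestrel: 2 + 2 + 0 + 0 + 2 + 0 + 2 + 0 + 0 = 8
  Iris: 1 + 1 + 1 + 1 + 0 + 2 + 0 + 2 + 2 = 10
  Apollo: 0 + 0 + 2 + 2 + 1 + 1 + 1 + 1 + 1 = 9
Iris has the highest total.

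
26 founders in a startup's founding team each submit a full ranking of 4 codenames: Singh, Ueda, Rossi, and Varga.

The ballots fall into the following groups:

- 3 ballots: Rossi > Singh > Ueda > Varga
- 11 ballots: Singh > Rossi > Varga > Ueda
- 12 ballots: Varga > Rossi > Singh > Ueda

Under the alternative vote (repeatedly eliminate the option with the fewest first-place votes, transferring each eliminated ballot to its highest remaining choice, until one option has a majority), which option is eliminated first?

Round 1: Varga 12, Singh 11, Rossi 3, Ueda 0. Ueda has the fewest and is eliminated.
Round 2: Varga 12, Singh 11, Rossi 3. Rossi has the fewest and is eliminated.
Round 3: Singh 14, Varga 12. Singh has a majority.

Ueda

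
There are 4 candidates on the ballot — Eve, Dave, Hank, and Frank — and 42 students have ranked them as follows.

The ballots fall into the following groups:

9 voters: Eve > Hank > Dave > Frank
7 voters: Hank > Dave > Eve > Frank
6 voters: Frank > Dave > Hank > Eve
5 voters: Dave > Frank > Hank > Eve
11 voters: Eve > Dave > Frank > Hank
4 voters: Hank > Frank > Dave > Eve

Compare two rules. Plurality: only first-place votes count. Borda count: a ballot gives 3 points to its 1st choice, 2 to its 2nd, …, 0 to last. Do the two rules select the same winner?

No

Plurality first-place counts: Eve 20, Dave 5, Hank 11, Frank 6 → Eve.
Borda totals: Eve 67, Dave 76, Hank 62, Frank 47 → Dave.
The two rules disagree: plurality picks Eve, Borda picks Dave.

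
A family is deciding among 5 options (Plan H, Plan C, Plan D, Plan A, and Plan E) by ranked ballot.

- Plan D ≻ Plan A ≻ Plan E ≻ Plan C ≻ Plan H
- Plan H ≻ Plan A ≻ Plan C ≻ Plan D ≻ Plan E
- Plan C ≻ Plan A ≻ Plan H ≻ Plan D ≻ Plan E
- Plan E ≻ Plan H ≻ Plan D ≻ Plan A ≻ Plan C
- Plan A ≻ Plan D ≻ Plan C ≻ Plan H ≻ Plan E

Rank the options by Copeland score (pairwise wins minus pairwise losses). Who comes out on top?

Pairwise results:
  Plan H vs Plan C: Plan C wins 3–2.
  Plan H vs Plan D: Plan H wins 3–2.
  Plan H vs Plan A: Plan A wins 3–2.
  Plan H vs Plan E: Plan H wins 3–2.
  Plan C vs Plan D: Plan D wins 3–2.
  Plan C vs Plan A: Plan A wins 4–1.
  Plan C vs Plan E: Plan C wins 3–2.
  Plan D vs Plan A: Plan A wins 3–2.
  Plan D vs Plan E: Plan D wins 4–1.
  Plan A vs Plan E: Plan A wins 4–1.
Copeland scores (wins − losses):
  Plan H: 2 − 2 = 0
  Plan C: 2 − 2 = 0
  Plan D: 2 − 2 = 0
  Plan A: 4 − 0 = 4
  Plan E: 0 − 4 = -4
Plan A has the best Copeland score.

Plan A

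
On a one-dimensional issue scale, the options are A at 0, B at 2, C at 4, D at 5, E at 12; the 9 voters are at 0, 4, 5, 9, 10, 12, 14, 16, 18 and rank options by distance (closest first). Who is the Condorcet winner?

E

With single-peaked preferences on a line, the Condorcet winner is the candidate closest to the median voter.
The median voter (position 10) is closest to E at 12.
Check: E vs B — voters closer to E: 6 of 9.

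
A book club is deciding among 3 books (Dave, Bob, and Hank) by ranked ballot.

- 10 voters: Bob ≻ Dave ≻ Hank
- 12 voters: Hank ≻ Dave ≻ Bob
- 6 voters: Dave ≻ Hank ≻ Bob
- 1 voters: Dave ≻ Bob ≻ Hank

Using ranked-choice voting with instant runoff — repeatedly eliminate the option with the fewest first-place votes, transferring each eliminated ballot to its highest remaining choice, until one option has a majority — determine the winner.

Round 1: Hank 12, Bob 10, Dave 7. Dave has the fewest and is eliminated.
Round 2: Hank 18, Bob 11. Hank has a majority.

Hank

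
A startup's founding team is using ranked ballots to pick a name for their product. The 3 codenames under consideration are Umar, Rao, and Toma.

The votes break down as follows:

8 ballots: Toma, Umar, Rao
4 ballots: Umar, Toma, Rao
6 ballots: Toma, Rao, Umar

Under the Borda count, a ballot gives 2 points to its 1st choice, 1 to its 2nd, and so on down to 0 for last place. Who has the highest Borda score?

Borda scores:
  Umar: 8·1 + 4·2 + 6·0 = 16
  Rao: 8·0 + 4·0 + 6·1 = 6
  Toma: 8·2 + 4·1 + 6·2 = 32
Toma has the highest total.

Toma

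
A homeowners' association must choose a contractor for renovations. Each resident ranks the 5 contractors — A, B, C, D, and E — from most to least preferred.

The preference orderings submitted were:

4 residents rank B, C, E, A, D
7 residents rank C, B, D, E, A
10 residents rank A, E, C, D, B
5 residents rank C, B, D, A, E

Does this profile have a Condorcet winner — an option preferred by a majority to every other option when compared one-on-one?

Yes

Head-to-head results (26 voters total):
A vs B: B wins 16–10.
A vs C: C wins 16–10.
A vs D: A wins 14–12.
A vs E: A wins 15–11.
B vs C: C wins 22–4.
B vs D: B wins 16–10.
B vs E: B wins 16–10.
C vs D: C wins 26–0.
C vs E: C wins 16–10.
D vs E: E wins 14–12.
C beats each rival — A (16–10), B (22–4), D (26–0), E (16–10) — so C is the Condorcet winner.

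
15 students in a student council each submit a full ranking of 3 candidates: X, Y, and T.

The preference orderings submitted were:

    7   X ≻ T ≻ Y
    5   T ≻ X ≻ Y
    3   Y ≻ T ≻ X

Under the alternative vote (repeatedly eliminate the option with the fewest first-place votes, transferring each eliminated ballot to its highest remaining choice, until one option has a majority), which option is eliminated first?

Round 1: X 7, T 5, Y 3. Y has the fewest and is eliminated.
Round 2: T 8, X 7. T has a majority.

Y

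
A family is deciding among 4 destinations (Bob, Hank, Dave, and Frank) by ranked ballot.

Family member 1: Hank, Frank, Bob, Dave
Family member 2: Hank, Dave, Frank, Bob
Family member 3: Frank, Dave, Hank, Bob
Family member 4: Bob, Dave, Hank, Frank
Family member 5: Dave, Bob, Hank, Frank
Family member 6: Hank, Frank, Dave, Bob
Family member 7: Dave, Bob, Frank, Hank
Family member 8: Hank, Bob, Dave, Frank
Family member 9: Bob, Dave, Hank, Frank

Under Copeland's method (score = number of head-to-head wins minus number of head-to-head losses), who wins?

Pairwise results:
  Bob vs Hank: Hank wins 5–4.
  Bob vs Dave: Dave wins 5–4.
  Bob vs Frank: Bob wins 5–4.
  Hank vs Dave: Dave wins 5–4.
  Hank vs Frank: Hank wins 7–2.
  Dave vs Frank: Dave wins 6–3.
Copeland scores (wins − losses):
  Bob: 1 − 2 = -1
  Hank: 2 − 1 = 1
  Dave: 3 − 0 = 3
  Frank: 0 − 3 = -3
Dave has the best Copeland score.

Dave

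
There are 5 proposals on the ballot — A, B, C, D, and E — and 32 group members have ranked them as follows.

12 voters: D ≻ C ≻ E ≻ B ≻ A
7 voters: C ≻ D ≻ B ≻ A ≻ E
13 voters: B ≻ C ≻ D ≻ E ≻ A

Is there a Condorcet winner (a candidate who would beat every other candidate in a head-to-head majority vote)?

Head-to-head results (32 voters total):
A vs B: B wins 32–0.
A vs C: C wins 32–0.
A vs D: D wins 32–0.
A vs E: E wins 25–7.
B vs C: C wins 19–13.
B vs D: D wins 19–13.
B vs E: B wins 20–12.
C vs D: C wins 20–12.
C vs E: C wins 32–0.
D vs E: D wins 32–0.
C beats each rival — A (32–0), B (19–13), D (20–12), E (32–0) — so C is the Condorcet winner.

Yes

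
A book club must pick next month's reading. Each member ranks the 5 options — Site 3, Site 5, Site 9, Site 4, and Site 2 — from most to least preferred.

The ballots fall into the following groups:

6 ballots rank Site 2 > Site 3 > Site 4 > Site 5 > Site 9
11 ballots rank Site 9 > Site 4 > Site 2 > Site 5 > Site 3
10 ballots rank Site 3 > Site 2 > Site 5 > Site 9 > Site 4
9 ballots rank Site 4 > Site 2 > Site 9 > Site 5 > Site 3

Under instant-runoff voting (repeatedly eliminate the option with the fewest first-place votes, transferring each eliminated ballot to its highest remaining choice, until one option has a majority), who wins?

Round 1: Site 9 11, Site 3 10, Site 4 9, Site 2 6, Site 5 0. Site 5 has the fewest and is eliminated.
Round 2: Site 9 11, Site 3 10, Site 4 9, Site 2 6. Site 2 has the fewest and is eliminated.
Round 3: Site 3 16, Site 9 11, Site 4 9. Site 4 has the fewest and is eliminated.
Round 4: Site 9 20, Site 3 16. Site 9 has a majority.

Site 9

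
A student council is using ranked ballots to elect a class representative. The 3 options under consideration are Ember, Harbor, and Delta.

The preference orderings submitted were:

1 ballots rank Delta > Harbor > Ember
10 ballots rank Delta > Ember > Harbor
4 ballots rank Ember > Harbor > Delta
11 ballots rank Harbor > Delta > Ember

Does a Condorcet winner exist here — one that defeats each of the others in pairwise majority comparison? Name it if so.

No Condorcet winner

Head-to-head results (26 voters total):
Ember vs Harbor: Ember wins 14–12.
Ember vs Delta: Delta wins 22–4.
Harbor vs Delta: Harbor wins 15–11.
No candidate beats all others: Ember beats Harbor beats Delta beats Ember, a majority cycle.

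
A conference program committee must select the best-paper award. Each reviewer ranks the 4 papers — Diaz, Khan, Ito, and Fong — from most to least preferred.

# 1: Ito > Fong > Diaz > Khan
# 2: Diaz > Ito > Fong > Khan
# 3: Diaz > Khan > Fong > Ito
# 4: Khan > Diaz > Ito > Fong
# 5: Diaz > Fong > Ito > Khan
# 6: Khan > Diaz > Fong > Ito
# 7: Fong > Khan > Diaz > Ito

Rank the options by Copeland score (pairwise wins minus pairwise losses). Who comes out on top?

Pairwise results:
  Diaz vs Khan: Diaz wins 4–3.
  Diaz vs Ito: Diaz wins 6–1.
  Diaz vs Fong: Diaz wins 5–2.
  Khan vs Ito: Khan wins 4–3.
  Khan vs Fong: Fong wins 4–3.
  Ito vs Fong: Fong wins 4–3.
Copeland scores (wins − losses):
  Diaz: 3 − 0 = 3
  Khan: 1 − 2 = -1
  Ito: 0 − 3 = -3
  Fong: 2 − 1 = 1
Diaz has the best Copeland score.

Diaz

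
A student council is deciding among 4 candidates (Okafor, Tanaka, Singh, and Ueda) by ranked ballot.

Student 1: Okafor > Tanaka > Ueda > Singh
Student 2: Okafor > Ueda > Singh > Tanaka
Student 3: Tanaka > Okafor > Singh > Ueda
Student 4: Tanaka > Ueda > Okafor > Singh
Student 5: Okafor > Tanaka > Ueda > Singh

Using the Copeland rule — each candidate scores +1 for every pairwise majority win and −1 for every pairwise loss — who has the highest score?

Okafor

Pairwise results:
  Okafor vs Tanaka: Okafor wins 3–2.
  Okafor vs Singh: Okafor wins 5–0.
  Okafor vs Ueda: Okafor wins 4–1.
  Tanaka vs Singh: Tanaka wins 4–1.
  Tanaka vs Ueda: Tanaka wins 4–1.
  Singh vs Ueda: Ueda wins 4–1.
Copeland scores (wins − losses):
  Okafor: 3 − 0 = 3
  Tanaka: 2 − 1 = 1
  Singh: 0 − 3 = -3
  Ueda: 1 − 2 = -1
Okafor has the best Copeland score.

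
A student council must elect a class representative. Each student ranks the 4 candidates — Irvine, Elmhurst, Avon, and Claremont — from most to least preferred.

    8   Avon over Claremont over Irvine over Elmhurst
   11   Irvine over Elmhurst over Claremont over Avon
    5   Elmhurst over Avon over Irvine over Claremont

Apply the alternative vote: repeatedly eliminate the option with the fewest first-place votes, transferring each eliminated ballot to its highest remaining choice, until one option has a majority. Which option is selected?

Round 1: Irvine 11, Avon 8, Elmhurst 5, Claremont 0. Claremont has the fewest and is eliminated.
Round 2: Irvine 11, Avon 8, Elmhurst 5. Elmhurst has the fewest and is eliminated.
Round 3: Avon 13, Irvine 11. Avon has a majority.

Avon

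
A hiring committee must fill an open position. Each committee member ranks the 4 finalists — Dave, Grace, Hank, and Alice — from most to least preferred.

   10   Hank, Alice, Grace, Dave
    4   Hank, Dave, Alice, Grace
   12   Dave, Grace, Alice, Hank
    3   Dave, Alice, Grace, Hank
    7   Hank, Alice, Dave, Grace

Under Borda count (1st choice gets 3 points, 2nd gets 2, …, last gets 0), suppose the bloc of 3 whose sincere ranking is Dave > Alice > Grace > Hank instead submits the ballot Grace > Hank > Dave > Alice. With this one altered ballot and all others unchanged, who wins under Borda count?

Hank

Borda totals with the altered ballot: Dave 54, Grace 43, Hank 69, Alice 50.
The winner is unchanged: still Hank.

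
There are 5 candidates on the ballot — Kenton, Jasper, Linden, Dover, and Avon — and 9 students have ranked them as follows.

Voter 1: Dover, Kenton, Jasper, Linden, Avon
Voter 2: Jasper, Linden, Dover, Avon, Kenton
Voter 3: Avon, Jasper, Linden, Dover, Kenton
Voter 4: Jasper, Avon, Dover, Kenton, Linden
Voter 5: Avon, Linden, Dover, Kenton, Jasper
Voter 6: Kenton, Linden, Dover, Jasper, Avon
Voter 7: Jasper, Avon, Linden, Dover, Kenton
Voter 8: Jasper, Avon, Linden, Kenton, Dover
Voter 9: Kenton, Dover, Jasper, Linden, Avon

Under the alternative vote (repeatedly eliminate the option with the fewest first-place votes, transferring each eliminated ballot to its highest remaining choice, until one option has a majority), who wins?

Round 1: Jasper 4, Kenton 2, Avon 2, Dover 1, Linden 0. Linden has the fewest and is eliminated.
Round 2: Jasper 4, Kenton 2, Avon 2, Dover 1. Dover has the fewest and is eliminated.
Round 3: Jasper 4, Kenton 3, Avon 2. Avon has the fewest and is eliminated.
Round 4: Jasper 5, Kenton 4. Jasper has a majority.

Jasper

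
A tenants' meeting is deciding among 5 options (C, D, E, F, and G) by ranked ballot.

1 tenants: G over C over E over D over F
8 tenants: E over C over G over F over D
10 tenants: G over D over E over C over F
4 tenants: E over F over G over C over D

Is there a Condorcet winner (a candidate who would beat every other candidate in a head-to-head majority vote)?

Head-to-head results (23 voters total):
C vs D: C wins 13–10.
C vs E: E wins 22–1.
C vs F: C wins 19–4.
C vs G: G wins 15–8.
D vs E: E wins 13–10.
D vs F: F wins 12–11.
D vs G: G wins 23–0.
E vs F: E wins 23–0.
E vs G: E wins 12–11.
F vs G: G wins 19–4.
E beats each rival — C (22–1), D (13–10), F (23–0), G (12–11) — so E is the Condorcet winner.

Yes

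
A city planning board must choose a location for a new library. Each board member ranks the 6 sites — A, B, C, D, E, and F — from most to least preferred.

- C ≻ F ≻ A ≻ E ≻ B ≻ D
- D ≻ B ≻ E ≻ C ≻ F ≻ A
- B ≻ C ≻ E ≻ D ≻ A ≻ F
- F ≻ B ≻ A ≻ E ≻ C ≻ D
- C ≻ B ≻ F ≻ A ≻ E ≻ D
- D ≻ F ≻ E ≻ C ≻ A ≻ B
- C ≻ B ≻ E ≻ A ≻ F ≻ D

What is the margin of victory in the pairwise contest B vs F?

Ballots ranking B above F: 4.
Ballots ranking F above B: 3.
B wins 4–3, a margin of 1.

1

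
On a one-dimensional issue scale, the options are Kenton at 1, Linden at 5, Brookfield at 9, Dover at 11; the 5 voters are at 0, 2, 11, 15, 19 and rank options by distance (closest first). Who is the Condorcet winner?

Dover

With single-peaked preferences on a line, the Condorcet winner is the candidate closest to the median voter.
The median voter (position 11) is closest to Dover at 11.
Check: Dover vs Brookfield — voters closer to Dover: 3 of 5.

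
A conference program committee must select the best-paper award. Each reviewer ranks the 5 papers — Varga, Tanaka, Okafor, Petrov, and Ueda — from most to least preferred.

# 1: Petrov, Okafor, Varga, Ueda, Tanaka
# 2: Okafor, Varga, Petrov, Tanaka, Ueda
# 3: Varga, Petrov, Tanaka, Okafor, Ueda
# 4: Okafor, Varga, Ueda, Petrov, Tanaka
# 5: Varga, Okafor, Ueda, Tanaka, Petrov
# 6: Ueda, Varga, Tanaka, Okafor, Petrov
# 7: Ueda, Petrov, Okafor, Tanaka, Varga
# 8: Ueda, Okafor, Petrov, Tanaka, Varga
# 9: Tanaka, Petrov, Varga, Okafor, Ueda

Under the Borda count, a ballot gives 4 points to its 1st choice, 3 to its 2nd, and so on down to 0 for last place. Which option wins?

Okafor

Borda scores:
  Varga: 2 + 3 + 4 + 3 + 4 + 3 + 0 + 0 + 2 = 21
  Tanaka: 0 + 1 + 2 + 0 + 1 + 2 + 1 + 1 + 4 = 12
  Okafor: 3 + 4 + 1 + 4 + 3 + 1 + 2 + 3 + 1 = 22
  Petrov: 4 + 2 + 3 + 1 + 0 + 0 + 3 + 2 + 3 = 18
  Ueda: 1 + 0 + 0 + 2 + 2 + 4 + 4 + 4 + 0 = 17
Okafor has the highest total.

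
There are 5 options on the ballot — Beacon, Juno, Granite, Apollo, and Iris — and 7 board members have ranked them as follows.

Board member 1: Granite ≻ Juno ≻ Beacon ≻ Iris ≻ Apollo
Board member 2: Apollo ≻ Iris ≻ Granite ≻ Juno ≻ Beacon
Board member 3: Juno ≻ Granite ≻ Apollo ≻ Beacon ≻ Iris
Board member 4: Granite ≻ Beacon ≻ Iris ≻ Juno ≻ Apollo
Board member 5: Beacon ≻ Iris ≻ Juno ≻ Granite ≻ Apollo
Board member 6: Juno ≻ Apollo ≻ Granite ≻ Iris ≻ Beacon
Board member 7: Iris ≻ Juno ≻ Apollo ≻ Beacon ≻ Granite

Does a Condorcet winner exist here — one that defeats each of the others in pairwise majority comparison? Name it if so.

Head-to-head results (7 voters total):
Beacon vs Juno: Juno wins 5–2.
Beacon vs Granite: Granite wins 5–2.
Beacon vs Apollo: Apollo wins 4–3.
Beacon vs Iris: Beacon wins 4–3.
Juno vs Granite: Juno wins 4–3.
Juno vs Apollo: Juno wins 6–1.
Juno vs Iris: Iris wins 4–3.
Granite vs Apollo: Granite wins 4–3.
Granite vs Iris: Granite wins 4–3.
Apollo vs Iris: Iris wins 4–3.
No candidate beats all others: Beacon beats Iris beats Juno beats Beacon, a majority cycle.

None — there is no Condorcet winner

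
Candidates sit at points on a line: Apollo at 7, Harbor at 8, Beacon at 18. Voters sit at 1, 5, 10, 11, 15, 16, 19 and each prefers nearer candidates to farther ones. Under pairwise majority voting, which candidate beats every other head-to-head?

With single-peaked preferences on a line, the Condorcet winner is the candidate closest to the median voter.
The median voter (position 11) is closest to Harbor at 8.
Check: Harbor vs Apollo — voters closer to Harbor: 5 of 7.

Harbor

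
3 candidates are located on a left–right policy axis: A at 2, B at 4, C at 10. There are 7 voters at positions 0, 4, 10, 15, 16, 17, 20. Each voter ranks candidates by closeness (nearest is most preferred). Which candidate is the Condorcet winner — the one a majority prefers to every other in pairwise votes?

C

With single-peaked preferences on a line, the Condorcet winner is the candidate closest to the median voter.
The median voter (position 15) is closest to C at 10.
Check: C vs A — voters closer to C: 5 of 7.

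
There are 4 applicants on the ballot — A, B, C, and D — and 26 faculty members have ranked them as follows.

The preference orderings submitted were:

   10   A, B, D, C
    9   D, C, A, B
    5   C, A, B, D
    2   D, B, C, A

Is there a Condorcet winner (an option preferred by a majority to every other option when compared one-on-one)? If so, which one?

Head-to-head results (26 voters total):
A vs B: A wins 24–2.
A vs C: C wins 16–10.
A vs D: A wins 15–11.
B vs C: C wins 14–12.
B vs D: B wins 15–11.
C vs D: D wins 21–5.
No candidate beats all others: A beats D beats C beats A, a majority cycle.

None — there is no Condorcet winner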